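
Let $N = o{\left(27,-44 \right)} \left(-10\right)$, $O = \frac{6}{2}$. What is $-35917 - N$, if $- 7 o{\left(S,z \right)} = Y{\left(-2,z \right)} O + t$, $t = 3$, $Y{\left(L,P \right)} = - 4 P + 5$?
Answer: $-36697$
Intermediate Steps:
$Y{\left(L,P \right)} = 5 - 4 P$
$O = 3$ ($O = 6 \cdot \frac{1}{2} = 3$)
$o{\left(S,z \right)} = - \frac{18}{7} + \frac{12 z}{7}$ ($o{\left(S,z \right)} = - \frac{\left(5 - 4 z\right) 3 + 3}{7} = - \frac{\left(15 - 12 z\right) + 3}{7} = - \frac{18 - 12 z}{7} = - \frac{18}{7} + \frac{12 z}{7}$)
$N = 780$ ($N = \left(- \frac{18}{7} + \frac{12}{7} \left(-44\right)\right) \left(-10\right) = \left(- \frac{18}{7} - \frac{528}{7}\right) \left(-10\right) = \left(-78\right) \left(-10\right) = 780$)
$-35917 - N = -35917 - 780 = -36697$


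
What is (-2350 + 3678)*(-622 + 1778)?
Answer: 1535168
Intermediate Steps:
(-2350 + 3678)*(-622 + 1778) = 1328*1156 = 1535168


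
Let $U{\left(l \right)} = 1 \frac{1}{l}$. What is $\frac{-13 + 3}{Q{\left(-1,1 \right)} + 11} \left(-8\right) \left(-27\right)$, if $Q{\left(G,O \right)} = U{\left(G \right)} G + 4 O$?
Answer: $-135$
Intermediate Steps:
$U{\left(l \right)} = \frac{1}{l}$
$Q{\left(G,O \right)} = 1 + 4 O$ ($Q{\left(G,O \right)} = \frac{G}{G} + 4 O = 1 + 4 O$)
$\frac{-13 + 3}{Q{\left(-1,1 \right)} + 11} \left(-8\right) \left(-27\right) = \frac{-13 + 3}{\left(1 + 4 \cdot 1\right) + 11} \left(-8\right) \left(-27\right) = - \frac{10}{\left(1 + 4\right) + 11} \left(-8\right) \left(-27\right) = - \frac{10}{5 + 11} \left(-8\right) \left(-27\right) = - \frac{10}{16} \left(-8\right) \left(-27\right) = \left(-10\right) \frac{1}{16} \left(-8\right) \left(-27\right) = \left(- \frac{5}{8}\right) \left(-8\right) \left(-27\right) = 5 \left(-27\right) = -135$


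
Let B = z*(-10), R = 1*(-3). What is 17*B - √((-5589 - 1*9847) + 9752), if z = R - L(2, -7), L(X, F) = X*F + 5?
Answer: -1020 - 14*I*√29 ≈ -1020.0 - 75.392*I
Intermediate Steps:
L(X, F) = 5 + F*X (L(X, F) = F*X + 5 = 5 + F*X)
R = -3
z = 6 (z = -3 - (5 - 7*2) = -3 - (5 - 14) = -3 - 1*(-9) = -3 + 9 = 6)
B = -60 (B = 6*(-10) = -60)
17*B - √((-5589 - 1*9847) + 9752) = 17*(-60) - √((-5589 - 1*9847) + 9752) = -1020 - √((-5589 - 9847) + 9752) = -1020 - √(-15436 + 9752) = -1020 - √(-5684) = -1020 - 14*I*√29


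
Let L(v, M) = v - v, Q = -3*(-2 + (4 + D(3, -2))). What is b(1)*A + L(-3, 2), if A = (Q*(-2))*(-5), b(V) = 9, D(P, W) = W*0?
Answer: -540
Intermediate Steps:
D(P, W) = 0
Q = -6 (Q = -3*(-2 + (4 + 0)) = -3*(-2 + 4) = -3*2 = -6)
A = -60 (A = -6*(-2)*(-5) = 12*(-5) = -60)
L(v, M) = 0
b(1)*A + L(-3, 2) = 9*(-60) + 0 = -540 + 0 = -540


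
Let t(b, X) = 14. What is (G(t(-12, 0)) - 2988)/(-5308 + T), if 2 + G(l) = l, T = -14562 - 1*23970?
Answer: 93/1370 ≈ 0.067883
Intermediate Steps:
T = -38532 (T = -14562 - 23970 = -38532)
G(l) = -2 + l
(G(t(-12, 0)) - 2988)/(-5308 + T) = ((-2 + 14) - 2988)/(-5308 - 38532) = (12 - 2988)/(-43840) = -2976*(-1/43840) = 93/1370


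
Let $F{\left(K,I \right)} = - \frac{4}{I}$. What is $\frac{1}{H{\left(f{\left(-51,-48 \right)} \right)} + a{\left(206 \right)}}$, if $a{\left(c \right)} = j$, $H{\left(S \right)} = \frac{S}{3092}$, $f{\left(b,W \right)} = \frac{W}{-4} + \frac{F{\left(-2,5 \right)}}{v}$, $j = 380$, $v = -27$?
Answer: $\frac{104355}{39655306} \approx 0.0026316$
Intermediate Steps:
$f{\left(b,W \right)} = \frac{4}{135} - \frac{W}{4}$ ($f{\left(b,W \right)} = \frac{W}{-4} + \frac{\left(-4\right) \frac{1}{5}}{-27} = W \left(- \frac{1}{4}\right) + \left(-4\right) \frac{1}{5} \left(- \frac{1}{27}\right) = - \frac{W}{4} - - \frac{4}{135} = - \frac{W}{4} + \frac{4}{135} = \frac{4}{135} - \frac{W}{4}$)
$H{\left(S \right)} = \frac{S}{3092}$ ($H{\left(S \right)} = S \frac{1}{3092} = \frac{S}{3092}$)
$a{\left(c \right)} = 380$
$\frac{1}{H{\left(f{\left(-51,-48 \right)} \right)} + a{\left(206 \right)}} = \frac{1}{\frac{\frac{4}{135} - -12}{3092} + 380} = \frac{1}{\frac{\frac{4}{135} + 12}{3092} + 380} = \frac{1}{\frac{1}{3092} \cdot \frac{1624}{135} + 380} = \frac{1}{\frac{406}{104355} + 380} = \frac{1}{\frac{39655306}{104355}} = \frac{104355}{39655306}$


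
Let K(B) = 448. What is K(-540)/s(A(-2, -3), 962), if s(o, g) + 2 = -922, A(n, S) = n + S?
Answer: -16/33 ≈ -0.48485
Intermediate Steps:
A(n, S) = S + n
s(o, g) = -924 (s(o, g) = -2 - 922 = -924)
K(-540)/s(A(-2, -3), 962) = 448/(-924) = 448*(-1/924) = -16/33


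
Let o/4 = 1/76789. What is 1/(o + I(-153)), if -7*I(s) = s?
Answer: 537523/11748745 ≈ 0.045752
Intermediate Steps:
I(s) = -s/7
o = 4/76789 ≈ 5.2091e-5
1/(o + I(-153)) = 1/(4/76789 - ⅐*(-153)) = 1/(4/76789 + 153/7) = 1/(11748745/537523) = 537523/11748745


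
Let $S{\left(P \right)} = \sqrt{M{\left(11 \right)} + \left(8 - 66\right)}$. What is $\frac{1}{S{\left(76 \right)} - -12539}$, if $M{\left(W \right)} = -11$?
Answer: $\frac{12539}{157226590} - \frac{i \sqrt{69}}{157226590} \approx 7.9751 \cdot 10^{-5} - 5.2832 \cdot 10^{-8} i$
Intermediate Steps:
$S{\left(P \right)} = i \sqrt{69}$ ($S{\left(P \right)} = \sqrt{-11 + \left(8 - 66\right)} = \sqrt{-11 - 58} = \sqrt{-69} = i \sqrt{69}$)
$\frac{1}{S{\left(76 \right)} - -12539} = \frac{1}{i \sqrt{69} - -12539} = \frac{1}{i \sqrt{69} + \left(-29057 + 41596\right)} = \frac{1}{i \sqrt{69} + 12539} = \frac{1}{12539 + i \sqrt{69}}$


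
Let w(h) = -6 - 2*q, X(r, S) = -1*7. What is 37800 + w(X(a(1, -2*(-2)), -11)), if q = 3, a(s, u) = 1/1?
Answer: 37788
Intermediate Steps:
a(s, u) = 1
X(r, S) = -7
w(h) = -12 (w(h) = -6 - 2*3 = -6 - 6 = -12)
37800 + w(X(a(1, -2*(-2)), -11)) = 37800 - 12 = 37788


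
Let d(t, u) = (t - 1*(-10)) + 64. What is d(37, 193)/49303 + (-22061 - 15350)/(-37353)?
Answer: 1848620716/1841614959 ≈ 1.0038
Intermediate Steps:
d(t, u) = 74 + t (d(t, u) = (t + 10) + 64 = (10 + t) + 64 = 74 + t)
d(37, 193)/49303 + (-22061 - 15350)/(-37353) = (74 + 37)/49303 + (-22061 - 15350)/(-37353) = 111*(1/49303) - 37411*(-1/37353) = 111/49303 + 37411/37353 = 1848620716/1841614959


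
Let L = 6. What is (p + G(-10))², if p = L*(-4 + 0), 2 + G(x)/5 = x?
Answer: 7056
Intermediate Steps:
G(x) = -10 + 5*x
p = -24 (p = 6*(-4 + 0) = 6*(-4) = -24)
(p + G(-10))² = (-24 + (-10 + 5*(-10)))² = (-24 + (-10 - 50))² = (-24 - 60)² = (-84)² = 7056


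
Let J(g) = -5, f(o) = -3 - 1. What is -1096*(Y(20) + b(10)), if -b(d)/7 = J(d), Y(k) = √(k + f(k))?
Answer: -42744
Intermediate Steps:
f(o) = -4
Y(k) = √(-4 + k) (Y(k) = √(k - 4) = √(-4 + k))
b(d) = 35 (b(d) = -7*(-5) = 35)
-1096*(Y(20) + b(10)) = -1096*(√(-4 + 20) + 35) = -1096*(√16 + 35) = -1096*(4 + 35) = -1096*39 = -42744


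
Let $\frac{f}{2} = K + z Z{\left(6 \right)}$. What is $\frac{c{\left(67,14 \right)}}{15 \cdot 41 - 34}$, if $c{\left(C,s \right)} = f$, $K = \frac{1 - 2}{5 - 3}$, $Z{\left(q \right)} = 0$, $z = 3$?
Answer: $- \frac{1}{581} \approx -0.0017212$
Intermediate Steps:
$K = - \frac{1}{2} \approx -0.5$
$f = -1$ ($f = 2 \left(- \frac{1}{2} + 3 \cdot 0\right) = 2 \left(- \frac{1}{2} + 0\right) = 2 \left(- \frac{1}{2}\right) = -1$)
$c{\left(C,s \right)} = -1$
$\frac{c{\left(67,14 \right)}}{15 \cdot 41 - 34} = - \frac{1}{15 \cdot 41 - 34} = - \frac{1}{615 - 34} = - \frac{1}{581}$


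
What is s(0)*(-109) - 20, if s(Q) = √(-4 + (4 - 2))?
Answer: -20 - 109*I*√2 ≈ -20.0 - 154.15*I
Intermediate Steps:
s(Q) = I*√2 (s(Q) = √(-4 + 2) = √(-2) = I*√2)
s(0)*(-109) - 20 = (I*√2)*(-109) - 20 = -109*I*√2 - 20 = -20 - 109*I*√2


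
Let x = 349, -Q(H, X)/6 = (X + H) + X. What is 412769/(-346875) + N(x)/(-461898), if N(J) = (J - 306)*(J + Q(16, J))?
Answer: -43988063729/53406956250 ≈ -0.82364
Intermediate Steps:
Q(H, X) = -12*X - 6*H (Q(H, X) = -6*((X + H) + X) = -6*((H + X) + X) = -6*(H + 2*X) = -12*X - 6*H)
N(J) = (-306 + J)*(-96 - 11*J) (N(J) = (J - 306)*(J + (-12*J - 6*16)) = (-306 + J)*(J + (-12*J - 96)) = (-306 + J)*(J + (-96 - 12*J)) = (-306 + J)*(-96 - 11*J))
412769/(-346875) + N(x)/(-461898) = 412769/(-346875) + (29376 - 11*349² + 3270*349)/(-461898) = 412769*(-1/346875) + (29376 - 11*121801 + 1141230)*(-1/461898) = -412769/346875 + (29376 - 1339811 + 1141230)*(-1/461898) = -412769/346875 - 169205*(-1/461898) = -412769/346875 + 169205/461898 = -43988063729/53406956250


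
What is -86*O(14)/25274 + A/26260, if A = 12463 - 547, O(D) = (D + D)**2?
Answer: -183673657/82961905 ≈ -2.2140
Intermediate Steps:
O(D) = 4*D**2 (O(D) = (2*D)**2 = 4*D**2)
A = 11916
-86*O(14)/25274 + A/26260 = -344*14**2/25274 + 11916/26260 = -344*196*(1/25274) + 11916*(1/26260) = -86*784*(1/25274) + 2979/6565 = -67424*1/25274 + 2979/6565 = -33712/12637 + 2979/6565 = -183673657/82961905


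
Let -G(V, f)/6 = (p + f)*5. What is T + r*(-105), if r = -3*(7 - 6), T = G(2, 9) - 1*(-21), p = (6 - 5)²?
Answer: 36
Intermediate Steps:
p = 1 (p = 1² = 1)
G(V, f) = -30 - 30*f (G(V, f) = -6*(1 + f)*5 = -6*(5 + 5*f) = -30 - 30*f)
T = -279 (T = (-30 - 30*9) - 1*(-21) = (-30 - 270) + 21 = -300 + 21 = -279)
r = -3 (r = -3*1 = -3)
T + r*(-105) = -279 - 3*(-105) = -279 + 315 = 36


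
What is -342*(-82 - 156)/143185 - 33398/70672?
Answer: 69308963/722797880 ≈ 0.095890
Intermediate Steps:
-342*(-82 - 156)/143185 - 33398/70672 = -342*(-238)*(1/143185) - 33398*1/70672 = 81396*(1/143185) - 16699/35336 = 11628/20455 - 16699/35336 = 69308963/722797880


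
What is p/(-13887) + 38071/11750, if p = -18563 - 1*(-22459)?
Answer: 482913977/163172250 ≈ 2.9595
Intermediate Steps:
p = 3896 (p = -18563 + 22459 = 3896)
p/(-13887) + 38071/11750 = 3896/(-13887) + 38071/11750 = 3896*(-1/13887) + 38071*(1/11750) = -3896/13887 + 38071/11750 = 482913977/163172250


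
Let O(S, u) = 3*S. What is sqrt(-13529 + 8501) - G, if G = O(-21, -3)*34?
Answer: 2142 + 2*I*sqrt(1257) ≈ 2142.0 + 70.908*I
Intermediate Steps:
G = -2142 (G = (3*(-21))*34 = -63*34 = -2142)
sqrt(-13529 + 8501) - G = sqrt(-13529 + 8501) - 1*(-2142) = sqrt(-5028) + 2142 = 2*I*sqrt(1257) + 2142 = 2142 + 2*I*sqrt(1257)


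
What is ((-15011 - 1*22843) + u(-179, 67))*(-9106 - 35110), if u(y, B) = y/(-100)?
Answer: 41841832934/25 ≈ 1.6737e+9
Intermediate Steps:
u(y, B) = -y/100 (u(y, B) = y*(-1/100) = -y/100)
((-15011 - 1*22843) + u(-179, 67))*(-9106 - 35110) = ((-15011 - 1*22843) - 1/100*(-179))*(-9106 - 35110) = ((-15011 - 22843) + 179/100)*(-44216) = (-37854 + 179/100)*(-44216) = -3785221/100*(-44216) = 41841832934/25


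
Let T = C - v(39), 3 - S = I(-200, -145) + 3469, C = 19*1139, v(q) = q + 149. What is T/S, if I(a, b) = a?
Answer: -21453/3266 ≈ -6.5686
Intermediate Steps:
v(q) = 149 + q
C = 21641
S = -3266 (S = 3 - (-200 + 3469) = 3 - 1*3269 = 3 - 3269 = -3266)
T = 21453 (T = 21641 - (149 + 39) = 21641 - 1*188 = 21641 - 188 = 21453)
T/S = 21453/(-3266) = 21453*(-1/3266) = -21453/3266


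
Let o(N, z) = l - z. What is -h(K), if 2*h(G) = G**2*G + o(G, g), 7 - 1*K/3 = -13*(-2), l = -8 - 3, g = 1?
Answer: 185205/2 ≈ 92603.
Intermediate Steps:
l = -11
o(N, z) = -11 - z
K = -57 (K = 21 - (-39)*(-2) = 21 - 3*26 = 21 - 78 = -57)
h(G) = -6 + G**3/2 (h(G) = (G**2*G + (-11 - 1*1))/2 = (G**3 + (-11 - 1))/2 = (G**3 - 12)/2 = (-12 + G**3)/2 = -6 + G**3/2)
-h(K) = -(-6 + (1/2)*(-57)**3) = -(-6 + (1/2)*(-185193)) = -(-6 - 185193/2) = -1*(-185205/2) = 185205/2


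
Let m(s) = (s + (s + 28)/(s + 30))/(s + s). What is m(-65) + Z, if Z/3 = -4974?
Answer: -33946431/2275 ≈ -14922.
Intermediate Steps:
Z = -14922 (Z = 3*(-4974) = -14922)
m(s) = (s + (28 + s)/(30 + s))/(2*s) (m(s) = (s + (28 + s)/(30 + s))/((2*s)) = (s + (28 + s)/(30 + s))*(1/(2*s)) = (s + (28 + s)/(30 + s))/(2*s))
m(-65) + Z = (½)*(28 + (-65)² + 31*(-65))/(-65*(30 - 65)) - 14922 = (½)*(-1/65)*(28 + 4225 - 2015)/(-35) - 14922 = (½)*(-1/65)*(-1/35)*2238 - 14922 = 1119/2275 - 14922 = -33946431/2275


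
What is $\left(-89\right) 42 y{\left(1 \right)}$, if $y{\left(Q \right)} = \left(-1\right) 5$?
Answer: $18690$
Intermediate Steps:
$y{\left(Q \right)} = -5$
$\left(-89\right) 42 y{\left(1 \right)} = \left(-89\right) 42 \left(-5\right) = \left(-3738\right) \left(-5\right) = 18690$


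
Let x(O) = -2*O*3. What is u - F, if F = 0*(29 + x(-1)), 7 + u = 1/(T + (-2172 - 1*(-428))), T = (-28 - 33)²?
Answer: -13838/1977 ≈ -6.9995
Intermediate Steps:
x(O) = -6*O
T = 3721 (T = (-61)² = 3721)
u = -13838/1977 (u = -7 + 1/(3721 + (-2172 - 1*(-428))) = -7 + 1/(3721 + (-2172 + 428)) = -7 + 1/(3721 - 1744) = -7 + 1/1977 = -13838/1977 ≈ -6.9995)
F = 0 (F = 0*(29 - 6*(-1)) = 0*(29 + 6) = 0*35 = 0)
u - F = -13838/1977 - 1*0 = -13838/1977 + 0 = -13838/1977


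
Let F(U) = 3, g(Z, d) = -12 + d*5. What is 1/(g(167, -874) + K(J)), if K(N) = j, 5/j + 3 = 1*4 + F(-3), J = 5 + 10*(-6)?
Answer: -4/17523 ≈ -0.00022827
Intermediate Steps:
g(Z, d) = -12 + 5*d
J = -55 (J = 5 - 60 = -55)
j = 5/4 (j = 5/(-3 + (1*4 + 3)) = 5/(-3 + (4 + 3)) = 5/(-3 + 7) = 5/4 ≈ 1.2500)
K(N) = 5/4
1/(g(167, -874) + K(J)) = 1/((-12 + 5*(-874)) + 5/4) = 1/((-12 - 4370) + 5/4) = 1/(-4382 + 5/4) = 1/(-17523/4) = -4/17523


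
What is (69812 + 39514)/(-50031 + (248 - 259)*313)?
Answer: -54663/26737 ≈ -2.0445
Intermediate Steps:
(69812 + 39514)/(-50031 + (248 - 259)*313) = 109326/(-50031 - 11*313) = 109326/(-50031 - 3443) = 109326/(-53474) = 109326*(-1/53474) = -54663/26737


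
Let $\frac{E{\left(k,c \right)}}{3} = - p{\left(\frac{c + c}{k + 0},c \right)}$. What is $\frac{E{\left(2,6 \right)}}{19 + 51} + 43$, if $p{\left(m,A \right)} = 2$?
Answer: $\frac{1502}{35} \approx 42.914$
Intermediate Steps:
$E{\left(k,c \right)} = -6$ ($E{\left(k,c \right)} = 3 \left(\left(-1\right) 2\right) = 3 \left(-2\right) = -6$)
$\frac{E{\left(2,6 \right)}}{19 + 51} + 43 = - \frac{6}{19 + 51} + 43 = - \frac{6}{70} + 43 = \left(-6\right) \frac{1}{70} + 43 = - \frac{3}{35} + 43 = \frac{1502}{35}$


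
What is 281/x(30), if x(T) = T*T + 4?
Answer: 281/904 ≈ 0.31084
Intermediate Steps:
x(T) = 4 + T² (x(T) = T² + 4 = 4 + T²)
281/x(30) = 281/(4 + 30²) = 281/(4 + 900) = 281/904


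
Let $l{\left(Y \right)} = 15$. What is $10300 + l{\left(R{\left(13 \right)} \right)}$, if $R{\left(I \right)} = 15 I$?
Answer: $10315$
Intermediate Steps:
$10300 + l{\left(R{\left(13 \right)} \right)} = 10300 + 15 = 10315$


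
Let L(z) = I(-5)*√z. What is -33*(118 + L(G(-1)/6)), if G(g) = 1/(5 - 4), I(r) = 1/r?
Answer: -3894 + 11*√6/10 ≈ -3891.3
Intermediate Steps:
G(g) = 1 (G(g) = 1/1 = 1)
L(z) = -√z/5 (L(z) = √z/(-5) = -√z/5)
-33*(118 + L(G(-1)/6)) = -33*(118 - √6/6/5) = -33*(118 - √6/30) = -3894 + 11*√6/10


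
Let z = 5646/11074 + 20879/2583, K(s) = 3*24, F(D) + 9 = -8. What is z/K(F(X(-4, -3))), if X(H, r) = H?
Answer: 2194622/18388377 ≈ 0.11935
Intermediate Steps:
F(D) = -17 (F(D) = -9 - 8 = -17)
K(s) = 72
z = 17556976/2043153 (z = 5646*(1/11074) + 20879*(1/2583) = 2823/5537 + 20879/2583 = 17556976/2043153 ≈ 8.5931)
z/K(F(X(-4, -3))) = (17556976/2043153)/72 = (17556976/2043153)*(1/72) = 2194622/18388377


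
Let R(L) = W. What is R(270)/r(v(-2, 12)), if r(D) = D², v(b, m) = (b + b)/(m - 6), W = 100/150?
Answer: 3/2 ≈ 1.5000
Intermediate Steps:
W = ⅔ (W = 100*(1/150) = ⅔ ≈ 0.66667)
v(b, m) = 2*b/(-6 + m) (v(b, m) = (2*b)/(-6 + m) = 2*b/(-6 + m))
R(L) = ⅔
R(270)/r(v(-2, 12)) = 2/(3*((2*(-2)/(-6 + 12))²)) = 2/(3*((2*(-2)/6)²)) = 2/(3*((2*(-2)*(⅙))²)) = 2/(3*((-⅔)²)) = 2/(3*(4/9)) = (⅔)*(9/4) = 3/2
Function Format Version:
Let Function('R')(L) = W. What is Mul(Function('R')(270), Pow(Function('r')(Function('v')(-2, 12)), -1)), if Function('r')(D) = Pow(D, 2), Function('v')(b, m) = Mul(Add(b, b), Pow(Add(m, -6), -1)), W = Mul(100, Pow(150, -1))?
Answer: Rational(3, 2) ≈ 1.5000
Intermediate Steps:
W = Rational(2, 3) (W = Mul(100, Rational(1, 150)) = Rational(2, 3) ≈ 0.66667)
Function('v')(b, m) = Mul(2, b, Pow(Add(-6, m), -1)) (Function('v')(b, m) = Mul(Mul(2, b), Pow(Add(-6, m), -1)) = Mul(2, b, Pow(Add(-6, m), -1)))
Function('R')(L) = Rational(2, 3)
Mul(Function('R')(270), Pow(Function('r')(Function('v')(-2, 12)), -1)) = Mul(Rational(2, 3), Pow(Pow(Mul(2, -2, Pow(Add(-6, 12), -1)), 2), -1)) = Mul(Rational(2, 3), Pow(Pow(Mul(2, -2, Pow(6, -1)), 2), -1)) = Mul(Rational(2, 3), Pow(Pow(Mul(2, -2, Rational(1, 6)), 2), -1)) = Mul(Rational(2, 3), Pow(Pow(Rational(-2, 3), 2), -1)) = Mul(Rational(2, 3), Pow(Rational(4, 9), -1)) = Mul(Rational(2, 3), Rational(9, 4)) = Rational(3, 2)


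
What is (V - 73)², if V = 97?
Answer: 576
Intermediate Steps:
(V - 73)² = (97 - 73)² = 24² = 576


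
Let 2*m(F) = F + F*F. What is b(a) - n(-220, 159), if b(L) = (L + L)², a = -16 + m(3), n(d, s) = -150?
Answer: 550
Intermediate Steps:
m(F) = F/2 + F²/2 (m(F) = (F + F*F)/2 = (F + F²)/2 = F/2 + F²/2)
a = -10 (a = -16 + (½)*3*(1 + 3) = -16 + (½)*3*4 = -16 + 6 = -10)
b(L) = 4*L² (b(L) = (2*L)² = 4*L²)
b(a) - n(-220, 159) = 4*(-10)² - 1*(-150) = 4*100 + 150 = 400 + 150 = 550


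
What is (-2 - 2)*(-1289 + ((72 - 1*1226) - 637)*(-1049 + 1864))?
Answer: 5843816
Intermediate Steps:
(-2 - 2)*(-1289 + ((72 - 1*1226) - 637)*(-1049 + 1864)) = -4*(-1289 + ((72 - 1226) - 637)*815) = -4*(-1289 + (-1154 - 637)*815) = -4*(-1289 - 1791*815) = -4*(-1289 - 1459665) = -4*(-1460954) = 5843816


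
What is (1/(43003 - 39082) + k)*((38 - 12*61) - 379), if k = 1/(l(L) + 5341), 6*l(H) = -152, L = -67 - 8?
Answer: -803590/1689951 ≈ -0.47551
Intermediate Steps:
L = -75
l(H) = -76/3 (l(H) = (1/6)*(-152) = -76/3)
k = 3/15947 (k = 1/(-76/3 + 5341) = 1/(15947/3) = 3/15947 ≈ 0.00018812)
(1/(43003 - 39082) + k)*((38 - 12*61) - 379) = (1/(43003 - 39082) + 3/15947)*((38 - 12*61) - 379) = (1/3921 + 3/15947)*((38 - 732) - 379) = (1/3921 + 3/15947)*(-694 - 379) = (27710/62528187)*(-1073) = -803590/1689951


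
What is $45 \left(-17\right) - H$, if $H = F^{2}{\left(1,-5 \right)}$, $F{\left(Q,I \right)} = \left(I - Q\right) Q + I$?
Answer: $-886$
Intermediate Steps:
$F{\left(Q,I \right)} = I + Q \left(I - Q\right)$ ($F{\left(Q,I \right)} = Q \left(I - Q\right) + I = I + Q \left(I - Q\right)$)
$H = 121$ ($H = \left(-5 - 1^{2} - 5\right)^{2} = \left(-5 - 1 - 5\right)^{2} = \left(-11\right)^{2} = 121$)
$45 \left(-17\right) - H = 45 \left(-17\right) - 121 = -765 - 121 = -886$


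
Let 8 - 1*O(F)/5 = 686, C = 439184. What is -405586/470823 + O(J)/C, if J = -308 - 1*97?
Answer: -89861485897/103388964216 ≈ -0.86916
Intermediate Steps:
J = -405 (J = -308 - 97 = -405)
O(F) = -3390 (O(F) = 40 - 5*686 = 40 - 3430 = -3390)
-405586/470823 + O(J)/C = -405586/470823 - 3390/439184 = -405586*1/470823 - 3390*1/439184 = -405586/470823 - 1695/219592 = -89861485897/103388964216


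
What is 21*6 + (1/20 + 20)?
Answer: 2921/20 ≈ 146.05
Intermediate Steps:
21*6 + (1/20 + 20) = 126 + (1/20 + 20) = 126 + 401/20 = 2921/20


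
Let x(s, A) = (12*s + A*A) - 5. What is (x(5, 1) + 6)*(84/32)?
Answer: 651/4 ≈ 162.75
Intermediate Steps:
x(s, A) = -5 + A**2 + 12*s (x(s, A) = (12*s + A**2) - 5 = (A**2 + 12*s) - 5 = -5 + A**2 + 12*s)
(x(5, 1) + 6)*(84/32) = ((-5 + 1**2 + 12*5) + 6)*(84/32) = ((-5 + 1 + 60) + 6)*(84*(1/32)) = (56 + 6)*(21/8) = 62*(21/8) = 651/4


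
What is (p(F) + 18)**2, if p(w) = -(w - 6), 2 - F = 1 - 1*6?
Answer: 289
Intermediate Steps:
F = 7 (F = 2 - (1 - 1*6) = 2 - (1 - 6) = 2 - 1*(-5) = 2 + 5 = 7)
p(w) = 6 - w (p(w) = -(-6 + w) = 6 - w)
(p(F) + 18)**2 = ((6 - 1*7) + 18)**2 = ((6 - 7) + 18)**2 = (-1 + 18)**2 = 17**2 = 289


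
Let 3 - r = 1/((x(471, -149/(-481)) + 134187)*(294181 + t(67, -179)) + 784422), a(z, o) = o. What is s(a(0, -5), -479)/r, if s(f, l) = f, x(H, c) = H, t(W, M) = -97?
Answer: -198007738470/118804643081 ≈ -1.6667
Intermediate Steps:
r = 118804643081/39601547694 (r = 3 - 1/((471 + 134187)*(294181 - 97) + 784422) = 3 - 1/(134658*294084 + 784422) = 3 - 1/(39600763272 + 784422) = 3 - 1/39601547694 = 118804643081/39601547694 ≈ 3.0000)
s(a(0, -5), -479)/r = -5/118804643081/39601547694 = -5*39601547694/118804643081 = -198007738470/118804643081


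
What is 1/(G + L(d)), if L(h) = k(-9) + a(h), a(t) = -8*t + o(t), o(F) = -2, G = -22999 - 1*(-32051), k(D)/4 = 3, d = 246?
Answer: 1/7094 ≈ 0.00014096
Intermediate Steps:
k(D) = 12 (k(D) = 4*3 = 12)
G = 9052 (G = -22999 + 32051 = 9052)
a(t) = -2 - 8*t (a(t) = -8*t - 2 = -2 - 8*t)
L(h) = 10 - 8*h (L(h) = 12 + (-2 - 8*h) = 10 - 8*h)
1/(G + L(d)) = 1/(9052 + (10 - 8*246)) = 1/(9052 + (10 - 1968)) = 1/(9052 - 1958) = 1/7094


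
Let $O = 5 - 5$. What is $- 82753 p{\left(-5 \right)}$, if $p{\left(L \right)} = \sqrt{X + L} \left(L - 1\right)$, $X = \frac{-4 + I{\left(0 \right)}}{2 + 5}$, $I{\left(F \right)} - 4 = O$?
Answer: $496518 i \sqrt{5} \approx 1.1102 \cdot 10^{6} i$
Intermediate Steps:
$O = 0$
$I{\left(F \right)} = 4$ ($I{\left(F \right)} = 4 + 0 = 4$)
$X = 0$ ($X = \frac{-4 + 4}{2 + 5} = \frac{0}{7} = 0 \cdot \frac{1}{7} = 0$)
$p{\left(L \right)} = \sqrt{L} \left(-1 + L\right)$ ($p{\left(L \right)} = \sqrt{0 + L} \left(L - 1\right) = \sqrt{L} \left(-1 + L\right)$)
$- 82753 p{\left(-5 \right)} = - 82753 \sqrt{-5} \left(-1 - 5\right) = - 82753 i \sqrt{5} \left(-6\right) = - 82753 \left(- 6 i \sqrt{5}\right) = 496518 i \sqrt{5}$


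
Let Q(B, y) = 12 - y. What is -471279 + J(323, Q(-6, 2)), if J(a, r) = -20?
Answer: -471299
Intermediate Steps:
-471279 + J(323, Q(-6, 2)) = -471279 - 20 = -471299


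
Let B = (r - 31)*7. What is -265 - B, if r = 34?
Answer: -286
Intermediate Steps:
B = 21 (B = (34 - 31)*7 = 3*7 = 21)
-265 - B = -265 - 1*21 = -265 - 21 = -286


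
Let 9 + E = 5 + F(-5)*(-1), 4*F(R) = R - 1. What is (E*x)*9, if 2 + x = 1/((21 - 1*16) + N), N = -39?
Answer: 3105/68 ≈ 45.662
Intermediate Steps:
F(R) = -¼ + R/4 (F(R) = (R - 1)/4 = (-1 + R)/4 = -¼ + R/4)
x = -69/34 (x = -2 + 1/((21 - 1*16) - 39) = -2 + 1/((21 - 16) - 39) = -2 + 1/(5 - 39) = -2 + 1/(-34) = -2 - 1/34 = -69/34 ≈ -2.0294)
E = -5/2 (E = -9 + (5 + (-¼ + (¼)*(-5))*(-1)) = -9 + (5 + (-¼ - 5/4)*(-1)) = -9 + (5 - 3/2*(-1)) = -9 + (5 + 3/2) = -9 + 13/2 = -5/2 ≈ -2.5000)
(E*x)*9 = -5/2*(-69/34)*9 = (345/68)*9 = 3105/68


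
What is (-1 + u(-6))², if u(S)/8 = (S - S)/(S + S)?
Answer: 1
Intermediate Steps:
u(S) = 0 (u(S) = 8*((S - S)/(S + S)) = 8*(0/((2*S))) = 8*(0*(1/(2*S))) = 8*0 = 0)
(-1 + u(-6))² = (-1 + 0)² = (-1)² = 1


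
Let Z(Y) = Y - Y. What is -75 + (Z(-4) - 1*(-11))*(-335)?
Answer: -3760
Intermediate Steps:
Z(Y) = 0
-75 + (Z(-4) - 1*(-11))*(-335) = -75 + (0 - 1*(-11))*(-335) = -75 + (0 + 11)*(-335) = -75 + 11*(-335) = -75 - 3685 = -3760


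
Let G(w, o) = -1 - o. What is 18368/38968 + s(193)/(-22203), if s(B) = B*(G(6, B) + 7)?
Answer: 226777349/108150813 ≈ 2.0969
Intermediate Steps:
s(B) = B*(6 - B) (s(B) = B*((-1 - B) + 7) = B*(6 - B))
18368/38968 + s(193)/(-22203) = 18368/38968 + (193*(6 - 1*193))/(-22203) = 18368*(1/38968) + (193*(6 - 193))*(-1/22203) = 2296/4871 + (193*(-187))*(-1/22203) = 2296/4871 - 36091*(-1/22203) = 2296/4871 + 36091/22203 = 226777349/108150813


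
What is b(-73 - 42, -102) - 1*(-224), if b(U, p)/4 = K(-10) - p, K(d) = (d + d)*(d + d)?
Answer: 2232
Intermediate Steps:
K(d) = 4*d**2 (K(d) = (2*d)*(2*d) = 4*d**2)
b(U, p) = 1600 - 4*p (b(U, p) = 4*(4*(-10)**2 - p) = 4*(4*100 - p) = 4*(400 - p) = 1600 - 4*p)
b(-73 - 42, -102) - 1*(-224) = (1600 - 4*(-102)) - 1*(-224) = (1600 + 408) + 224 = 2008 + 224 = 2232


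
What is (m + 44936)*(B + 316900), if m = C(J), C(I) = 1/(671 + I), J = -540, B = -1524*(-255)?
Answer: 4153126025840/131 ≈ 3.1703e+10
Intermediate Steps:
B = 388620
m = 1/131 (m = 1/(671 - 540) = 1/131 ≈ 0.0076336)
(m + 44936)*(B + 316900) = (1/131 + 44936)*(388620 + 316900) = (5886617/131)*705520 = 4153126025840/131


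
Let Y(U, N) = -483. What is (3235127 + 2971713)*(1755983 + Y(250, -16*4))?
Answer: 10896107620000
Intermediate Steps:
(3235127 + 2971713)*(1755983 + Y(250, -16*4)) = (3235127 + 2971713)*(1755983 - 483) = 6206840*1755500 = 10896107620000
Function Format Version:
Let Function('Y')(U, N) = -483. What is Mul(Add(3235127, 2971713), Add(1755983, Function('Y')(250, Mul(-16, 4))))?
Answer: 10896107620000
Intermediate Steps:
Mul(Add(3235127, 2971713), Add(1755983, Function('Y')(250, Mul(-16, 4)))) = Mul(Add(3235127, 2971713), Add(1755983, -483)) = Mul(6206840, 1755500) = 10896107620000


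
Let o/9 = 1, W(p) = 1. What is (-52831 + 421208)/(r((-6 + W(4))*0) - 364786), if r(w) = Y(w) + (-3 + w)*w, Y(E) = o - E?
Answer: -368377/364777 ≈ -1.0099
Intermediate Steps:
o = 9 (o = 9*1 = 9)
Y(E) = 9 - E
r(w) = 9 - w + w*(-3 + w) (r(w) = (9 - w) + (-3 + w)*w = (9 - w) + w*(-3 + w) = 9 - w + w*(-3 + w))
(-52831 + 421208)/(r((-6 + W(4))*0) - 364786) = (-52831 + 421208)/((9 + ((-6 + 1)*0)**2 - 4*(-6 + 1)*0) - 364786) = 368377/((9 + (-5*0)**2 - (-20)*0) - 364786) = 368377/((9 + 0**2 - 4*0) - 364786) = 368377/((9 + 0 + 0) - 364786) = 368377/(9 - 364786) = 368377/(-364777) = 368377*(-1/364777) = -368377/364777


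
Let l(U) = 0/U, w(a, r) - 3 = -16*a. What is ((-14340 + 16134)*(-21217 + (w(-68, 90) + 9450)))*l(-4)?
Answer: 0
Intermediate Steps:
w(a, r) = 3 - 16*a
l(U) = 0
((-14340 + 16134)*(-21217 + (w(-68, 90) + 9450)))*l(-4) = ((-14340 + 16134)*(-21217 + ((3 - 16*(-68)) + 9450)))*0 = (1794*(-21217 + ((3 + 1088) + 9450)))*0 = (1794*(-21217 + (1091 + 9450)))*0 = (1794*(-21217 + 10541))*0 = (1794*(-10676))*0 = -19152744*0 = 0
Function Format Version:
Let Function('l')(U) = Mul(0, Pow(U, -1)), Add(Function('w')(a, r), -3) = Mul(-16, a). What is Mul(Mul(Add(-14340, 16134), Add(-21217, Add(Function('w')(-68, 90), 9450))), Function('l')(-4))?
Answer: 0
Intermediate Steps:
Function('w')(a, r) = Add(3, Mul(-16, a))
Function('l')(U) = 0
Mul(Mul(Add(-14340, 16134), Add(-21217, Add(Function('w')(-68, 90), 9450))), Function('l')(-4)) = Mul(Mul(Add(-14340, 16134), Add(-21217, Add(Add(3, Mul(-16, -68)), 9450))), 0) = Mul(Mul(1794, Add(-21217, Add(Add(3, 1088), 9450))), 0) = Mul(Mul(1794, Add(-21217, Add(1091, 9450))), 0) = Mul(Mul(1794, Add(-21217, 10541)), 0) = Mul(Mul(1794, -10676), 0) = Mul(-19152744, 0) = 0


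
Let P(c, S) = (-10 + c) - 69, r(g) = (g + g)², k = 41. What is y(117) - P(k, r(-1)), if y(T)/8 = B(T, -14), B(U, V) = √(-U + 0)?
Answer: 38 + 24*I*√13 ≈ 38.0 + 86.533*I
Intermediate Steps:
r(g) = 4*g² (r(g) = (2*g)² = 4*g²)
P(c, S) = -79 + c
B(U, V) = √(-U)
y(T) = 8*√(-T)
y(117) - P(k, r(-1)) = 8*√(-1*117) - (-79 + 41) = 8*√(-117) - 1*(-38) = 8*(3*I*√13) + 38 = 24*I*√13 + 38 = 38 + 24*I*√13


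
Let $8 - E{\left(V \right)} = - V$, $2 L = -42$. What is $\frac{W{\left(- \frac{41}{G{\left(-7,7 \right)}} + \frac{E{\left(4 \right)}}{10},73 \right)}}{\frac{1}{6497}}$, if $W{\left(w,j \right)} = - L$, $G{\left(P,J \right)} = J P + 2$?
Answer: $136437$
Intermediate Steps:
$L = -21$ ($L = \frac{1}{2} \left(-42\right) = -21$)
$G{\left(P,J \right)} = 2 + J P$
$E{\left(V \right)} = 8 + V$ ($E{\left(V \right)} = 8 - - V = 8 + V$)
$W{\left(w,j \right)} = 21$ ($W{\left(w,j \right)} = \left(-1\right) \left(-21\right) = 21$)
$\frac{W{\left(- \frac{41}{G{\left(-7,7 \right)}} + \frac{E{\left(4 \right)}}{10},73 \right)}}{\frac{1}{6497}} = \frac{21}{\frac{1}{6497}} = 21 \frac{1}{\frac{1}{6497}} = 21 \cdot 6497 = 136437$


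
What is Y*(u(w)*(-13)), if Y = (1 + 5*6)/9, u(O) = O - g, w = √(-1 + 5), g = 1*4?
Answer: 806/9 ≈ 89.556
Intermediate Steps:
g = 4
w = 2 (w = √4 = 2)
u(O) = -4 + O (u(O) = O - 1*4 = O - 4 = -4 + O)
Y = 31/9 (Y = (1 + 30)*(⅑) = 31*(⅑) = 31/9 ≈ 3.4444)
Y*(u(w)*(-13)) = 31*((-4 + 2)*(-13))/9 = 31*(-2*(-13))/9 = (31/9)*26 = 806/9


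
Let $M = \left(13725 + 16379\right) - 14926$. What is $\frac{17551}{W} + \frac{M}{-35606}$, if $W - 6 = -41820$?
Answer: $- \frac{629786899}{744414642} \approx -0.84602$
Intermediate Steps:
$M = 15178$ ($M = 30104 - 14926 = 15178$)
$W = -41814$ ($W = 6 - 41820 = -41814$)
$\frac{17551}{W} + \frac{M}{-35606} = \frac{17551}{-41814} + \frac{15178}{-35606} = 17551 \left(- \frac{1}{41814}\right) + 15178 \left(- \frac{1}{35606}\right) = - \frac{17551}{41814} - \frac{7589}{17803} = - \frac{629786899}{744414642}$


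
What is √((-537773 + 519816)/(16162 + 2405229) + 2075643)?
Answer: 4*√760610861237512831/2421391 ≈ 1440.7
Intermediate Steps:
√((-537773 + 519816)/(16162 + 2405229) + 2075643) = √(-17957/2421391 + 2075643) = √(5025943261456/2421391) = 4*√760610861237512831/2421391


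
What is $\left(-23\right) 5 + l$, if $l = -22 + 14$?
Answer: $-123$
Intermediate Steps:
$l = -8$
$\left(-23\right) 5 + l = \left(-23\right) 5 - 8 = -115 - 8 = -123$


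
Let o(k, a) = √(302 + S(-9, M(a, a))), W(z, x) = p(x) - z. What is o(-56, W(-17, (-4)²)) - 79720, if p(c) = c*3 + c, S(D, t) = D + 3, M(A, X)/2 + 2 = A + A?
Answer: -79720 + 2*√74 ≈ -79703.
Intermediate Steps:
M(A, X) = -4 + 4*A (M(A, X) = -4 + 2*(A + A) = -4 + 2*(2*A) = -4 + 4*A)
S(D, t) = 3 + D
p(c) = 4*c (p(c) = 3*c + c = 4*c)
W(z, x) = -z + 4*x (W(z, x) = 4*x - z = -z + 4*x)
o(k, a) = 2*√74 (o(k, a) = √(302 + (3 - 9)) = √(302 - 6) = √296 = 2*√74)
o(-56, W(-17, (-4)²)) - 79720 = 2*√74 - 79720 = -79720 + 2*√74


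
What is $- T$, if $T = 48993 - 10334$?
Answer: $-38659$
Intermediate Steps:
$T = 38659$ ($T = 48993 - 10334 = 38659$)
$- T = \left(-1\right) 38659 = -38659$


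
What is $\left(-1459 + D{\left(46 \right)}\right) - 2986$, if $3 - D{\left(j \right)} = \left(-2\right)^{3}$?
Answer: $-4434$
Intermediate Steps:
$D{\left(j \right)} = 11$ ($D{\left(j \right)} = 3 - \left(-2\right)^{3} = 3 - -8 = 3 + 8 = 11$)
$\left(-1459 + D{\left(46 \right)}\right) - 2986 = \left(-1459 + 11\right) - 2986 = -1448 - 2986 = -4434$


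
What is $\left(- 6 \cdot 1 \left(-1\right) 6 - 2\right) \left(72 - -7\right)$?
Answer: $2686$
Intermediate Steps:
$\left(- 6 \cdot 1 \left(-1\right) 6 - 2\right) \left(72 - -7\right) = \left(- 6 \left(\left(-1\right) 6\right) - 2\right) \left(72 + 7\right) = \left(\left(-6\right) \left(-6\right) - 2\right) 79 = \left(36 - 2\right) 79 = 34 \cdot 79 = 2686$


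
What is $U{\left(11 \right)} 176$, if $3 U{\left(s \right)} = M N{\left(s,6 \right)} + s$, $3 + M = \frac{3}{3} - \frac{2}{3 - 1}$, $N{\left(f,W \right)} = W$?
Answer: $- \frac{1232}{3} \approx -410.67$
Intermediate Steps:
$M = -3$ ($M = -3 + \left(\frac{3}{3} - \frac{2}{3 - 1}\right) = -3 + \left(3 \cdot \frac{1}{3} - \frac{2}{3 - 1}\right) = -3 + \left(1 - \frac{2}{2}\right) = -3 + \left(1 - 1\right) = -3 + 0 = -3$)
$U{\left(s \right)} = -6 + \frac{s}{3}$ ($U{\left(s \right)} = \frac{\left(-3\right) 6 + s}{3} = \frac{-18 + s}{3} = -6 + \frac{s}{3}$)
$U{\left(11 \right)} 176 = \left(-6 + \frac{1}{3} \cdot 11\right) 176 = \left(-6 + \frac{11}{3}\right) 176 = \left(- \frac{7}{3}\right) 176 = - \frac{1232}{3}$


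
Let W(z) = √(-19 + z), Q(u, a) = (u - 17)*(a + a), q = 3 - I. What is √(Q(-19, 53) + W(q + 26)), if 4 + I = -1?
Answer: √(-3816 + √15) ≈ 61.742*I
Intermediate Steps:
I = -5 (I = -4 - 1 = -5)
q = 8 (q = 3 - 1*(-5) = 3 + 5 = 8)
Q(u, a) = 2*a*(-17 + u) (Q(u, a) = (-17 + u)*(2*a) = 2*a*(-17 + u))
√(Q(-19, 53) + W(q + 26)) = √(2*53*(-17 - 19) + √(-19 + (8 + 26))) = √(2*53*(-36) + √(-19 + 34)) = √(-3816 + √15)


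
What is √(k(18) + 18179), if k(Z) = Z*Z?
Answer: √18503 ≈ 136.03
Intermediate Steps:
k(Z) = Z²
√(k(18) + 18179) = √(18² + 18179) = √(324 + 18179) = √18503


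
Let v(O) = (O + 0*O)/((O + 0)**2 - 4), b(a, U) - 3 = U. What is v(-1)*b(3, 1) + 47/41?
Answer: 305/123 ≈ 2.4797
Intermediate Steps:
b(a, U) = 3 + U
v(O) = O/(-4 + O**2) (v(O) = (O + 0)/(O**2 - 4) = O/(-4 + O**2))
v(-1)*b(3, 1) + 47/41 = (-1/(-4 + (-1)**2))*(3 + 1) + 47/41 = -1/(-4 + 1)*4 + 47*(1/41) = -1/(-3)*4 + 47/41 = -1*(-1/3)*4 + 47/41 = (1/3)*4 + 47/41 = 4/3 + 47/41 = 305/123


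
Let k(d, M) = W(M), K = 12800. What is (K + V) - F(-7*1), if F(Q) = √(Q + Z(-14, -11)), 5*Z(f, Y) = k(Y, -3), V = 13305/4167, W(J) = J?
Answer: 17783635/1389 - I*√190/5 ≈ 12803.0 - 2.7568*I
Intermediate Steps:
V = 4435/1389 (V = 13305*(1/4167) = 4435/1389 ≈ 3.1929)
k(d, M) = M
Z(f, Y) = -⅗ (Z(f, Y) = (⅕)*(-3) = -⅗)
F(Q) = √(-⅗ + Q) (F(Q) = √(Q - ⅗) = √(-⅗ + Q))
(K + V) - F(-7*1) = (12800 + 4435/1389) - √(-15 + 25*(-7*1))/5 = 17783635/1389 - √(-15 + 25*(-7))/5 = 17783635/1389 - √(-15 - 175)/5 = 17783635/1389 - √(-190)/5 = 17783635/1389 - I*√190/5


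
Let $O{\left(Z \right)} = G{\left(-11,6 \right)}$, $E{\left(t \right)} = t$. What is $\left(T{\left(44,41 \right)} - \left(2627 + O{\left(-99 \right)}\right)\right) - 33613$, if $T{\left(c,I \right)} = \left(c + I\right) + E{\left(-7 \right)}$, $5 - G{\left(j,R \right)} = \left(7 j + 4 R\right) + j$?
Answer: $-36231$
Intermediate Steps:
$G{\left(j,R \right)} = 5 - 8 j - 4 R$ ($G{\left(j,R \right)} = 5 - \left(\left(7 j + 4 R\right) + j\right) = 5 - \left(\left(4 R + 7 j\right) + j\right) = 5 - \left(4 R + 8 j\right) = 5 - 8 j - 4 R$)
$O{\left(Z \right)} = 69$ ($O{\left(Z \right)} = 5 - -88 - 24 = 5 + 88 - 24 = 69$)
$T{\left(c,I \right)} = -7 + I + c$ ($T{\left(c,I \right)} = \left(c + I\right) - 7 = \left(I + c\right) - 7 = -7 + I + c$)
$\left(T{\left(44,41 \right)} - \left(2627 + O{\left(-99 \right)}\right)\right) - 33613 = \left(\left(-7 + 41 + 44\right) - 2696\right) - 33613 = \left(78 - 2696\right) - 33613 = -2618 - 33613 = -36231$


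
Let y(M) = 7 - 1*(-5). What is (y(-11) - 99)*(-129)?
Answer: 11223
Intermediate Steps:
y(M) = 12 (y(M) = 7 + 5 = 12)
(y(-11) - 99)*(-129) = (12 - 99)*(-129) = -87*(-129) = 11223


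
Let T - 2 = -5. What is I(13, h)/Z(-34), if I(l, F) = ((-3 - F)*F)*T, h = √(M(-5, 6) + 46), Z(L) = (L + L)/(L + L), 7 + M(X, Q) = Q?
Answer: 135 + 27*√5 ≈ 195.37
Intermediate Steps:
T = -3 (T = 2 - 5 = -3)
M(X, Q) = -7 + Q
Z(L) = 1 (Z(L) = (2*L)/((2*L)) = (2*L)*(1/(2*L)) = 1)
h = 3*√5 (h = √((-7 + 6) + 46) = √(-1 + 46) = √45 = 3*√5 ≈ 6.7082)
I(l, F) = -3*F*(-3 - F) (I(l, F) = ((-3 - F)*F)*(-3) = (F*(-3 - F))*(-3) = -3*F*(-3 - F))
I(13, h)/Z(-34) = (3*(3*√5)*(3 + 3*√5))/1 = (9*√5*(3 + 3*√5))*1 = 9*√5*(3 + 3*√5)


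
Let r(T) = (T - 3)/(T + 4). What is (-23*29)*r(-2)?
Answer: 3335/2 ≈ 1667.5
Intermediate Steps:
r(T) = (-3 + T)/(4 + T)
(-23*29)*r(-2) = (-23*29)*((-3 - 2)/(4 - 2)) = -667*(-5)/2 = -667*(-5/2) = 3335/2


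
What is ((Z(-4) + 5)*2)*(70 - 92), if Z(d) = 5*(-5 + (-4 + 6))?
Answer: 440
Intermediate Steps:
Z(d) = -15 (Z(d) = 5*(-5 + 2) = 5*(-3) = -15)
((Z(-4) + 5)*2)*(70 - 92) = ((-15 + 5)*2)*(70 - 92) = -10*2*(-22) = -20*(-22) = 440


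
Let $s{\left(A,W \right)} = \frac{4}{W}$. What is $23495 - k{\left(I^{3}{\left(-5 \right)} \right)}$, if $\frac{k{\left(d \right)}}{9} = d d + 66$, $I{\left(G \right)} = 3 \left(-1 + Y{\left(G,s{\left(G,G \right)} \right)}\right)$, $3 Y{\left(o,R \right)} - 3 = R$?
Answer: $\frac{357791261}{15625} \approx 22899.0$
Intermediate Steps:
$Y{\left(o,R \right)} = 1 + \frac{R}{3}$
$I{\left(G \right)} = \frac{4}{G}$ ($I{\left(G \right)} = 3 \left(-1 + \left(1 + \frac{4 \frac{1}{G}}{3}\right)\right) = 3 \left(-1 + \left(1 + \frac{4}{3 G}\right)\right) = 3 \frac{4}{3 G} = \frac{4}{G}$)
$k{\left(d \right)} = 594 + 9 d^{2}$ ($k{\left(d \right)} = 9 \left(d d + 66\right) = 9 \left(d^{2} + 66\right) = 9 \left(66 + d^{2}\right) = 594 + 9 d^{2}$)
$23495 - k{\left(I^{3}{\left(-5 \right)} \right)} = 23495 - \left(594 + 9 \left(\left(\frac{4}{-5}\right)^{3}\right)^{2}\right) = 23495 - \left(594 + 9 \left(\left(4 \left(- \frac{1}{5}\right)\right)^{3}\right)^{2}\right) = 23495 - \left(594 + 9 \left(\left(- \frac{4}{5}\right)^{3}\right)^{2}\right) = 23495 - \left(594 + 9 \left(- \frac{64}{125}\right)^{2}\right) = 23495 - \left(594 + 9 \cdot \frac{4096}{15625}\right) = 23495 - \left(594 + \frac{36864}{15625}\right) = 23495 - \frac{9318114}{15625} = \frac{357791261}{15625}$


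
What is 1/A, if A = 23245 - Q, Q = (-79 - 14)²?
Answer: 1/14596 ≈ 6.8512e-5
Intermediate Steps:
Q = 8649 (Q = (-93)² = 8649)
A = 14596 (A = 23245 - 1*8649 = 23245 - 8649 = 14596)
1/A = 1/14596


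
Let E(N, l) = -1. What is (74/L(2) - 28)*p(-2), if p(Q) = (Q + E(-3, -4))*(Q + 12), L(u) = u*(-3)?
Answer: 1210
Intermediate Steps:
L(u) = -3*u
p(Q) = (-1 + Q)*(12 + Q) (p(Q) = (Q - 1)*(Q + 12) = (-1 + Q)*(12 + Q))
(74/L(2) - 28)*p(-2) = (74/((-3*2)) - 28)*(-12 + (-2)² + 11*(-2)) = (74/(-6) - 28)*(-12 + 4 - 22) = (74*(-⅙) - 28)*(-30) = (-37/3 - 28)*(-30) = -121/3*(-30) = 1210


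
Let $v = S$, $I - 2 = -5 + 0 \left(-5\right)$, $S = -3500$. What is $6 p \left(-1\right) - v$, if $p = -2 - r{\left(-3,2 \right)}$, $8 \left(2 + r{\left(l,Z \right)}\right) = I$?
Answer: $\frac{13991}{4} \approx 3497.8$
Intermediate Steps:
$I = -3$ ($I = 2 + \left(-5 + 0 \left(-5\right)\right) = 2 + \left(-5 + 0\right) = 2 - 5 = -3$)
$v = -3500$
$r{\left(l,Z \right)} = - \frac{19}{8}$ ($r{\left(l,Z \right)} = -2 + \frac{1}{8} \left(-3\right) = -2 - \frac{3}{8} = - \frac{19}{8}$)
$p = \frac{3}{8}$ ($p = -2 - - \frac{19}{8} = -2 + \frac{19}{8} = \frac{3}{8} \approx 0.375$)
$6 p \left(-1\right) - v = 6 \cdot \frac{3}{8} \left(-1\right) - -3500 = \frac{9}{4} \left(-1\right) + 3500 = - \frac{9}{4} + 3500 = \frac{13991}{4}$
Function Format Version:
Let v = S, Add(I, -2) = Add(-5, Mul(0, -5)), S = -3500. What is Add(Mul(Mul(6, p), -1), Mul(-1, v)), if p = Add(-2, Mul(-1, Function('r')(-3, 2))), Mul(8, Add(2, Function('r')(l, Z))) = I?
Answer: Rational(13991, 4) ≈ 3497.8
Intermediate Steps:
I = -3 (I = Add(2, Add(-5, Mul(0, -5))) = Add(2, Add(-5, 0)) = Add(2, -5) = -3)
v = -3500
Function('r')(l, Z) = Rational(-19, 8) (Function('r')(l, Z) = Add(-2, Mul(Rational(1, 8), -3)) = Add(-2, Rational(-3, 8)) = Rational(-19, 8))
p = Rational(3, 8) (p = Add(-2, Mul(-1, Rational(-19, 8))) = Add(-2, Rational(19, 8)) = Rational(3, 8) ≈ 0.37500)
Add(Mul(Mul(6, p), -1), Mul(-1, v)) = Add(Mul(Mul(6, Rational(3, 8)), -1), Mul(-1, -3500)) = Add(Mul(Rational(9, 4), -1), 3500) = Add(Rational(-9, 4), 3500) = Rational(13991, 4)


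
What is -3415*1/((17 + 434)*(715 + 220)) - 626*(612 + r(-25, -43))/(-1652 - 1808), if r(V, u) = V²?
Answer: 32652502407/145903010 ≈ 223.80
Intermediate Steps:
-3415*1/((17 + 434)*(715 + 220)) - 626*(612 + r(-25, -43))/(-1652 - 1808) = -3415*1/((17 + 434)*(715 + 220)) - 626*(612 + (-25)²)/(-1652 - 1808) = -3415/(935*451) - 626/((-3460/(612 + 625))) = -3415/421685 - 626/((-3460/1237)) = -3415*1/421685 - 626/((-3460*1/1237)) = -683/84337 - 626/(-3460/1237) = -683/84337 - 626*(-1237/3460) = -683/84337 + 387181/1730 = 32652502407/145903010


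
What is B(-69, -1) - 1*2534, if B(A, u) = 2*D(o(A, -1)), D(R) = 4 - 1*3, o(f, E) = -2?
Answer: -2532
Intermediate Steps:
D(R) = 1 (D(R) = 4 - 3 = 1)
B(A, u) = 2 (B(A, u) = 2*1 = 2)
B(-69, -1) - 1*2534 = 2 - 1*2534 = 2 - 2534 = -2532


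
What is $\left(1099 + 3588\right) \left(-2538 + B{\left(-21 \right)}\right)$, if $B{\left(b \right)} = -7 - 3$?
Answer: $-11942476$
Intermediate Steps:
$B{\left(b \right)} = -10$ ($B{\left(b \right)} = -7 - 3 = -10$)
$\left(1099 + 3588\right) \left(-2538 + B{\left(-21 \right)}\right) = \left(1099 + 3588\right) \left(-2538 - 10\right) = 4687 \left(-2548\right) = -11942476$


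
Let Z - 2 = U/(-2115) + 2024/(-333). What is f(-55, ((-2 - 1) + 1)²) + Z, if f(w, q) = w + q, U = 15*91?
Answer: -872128/15651 ≈ -55.723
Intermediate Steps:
U = 1365
f(w, q) = q + w
Z = -73927/15651 (Z = 2 + (1365/(-2115) + 2024/(-333)) = 2 + (1365*(-1/2115) + 2024*(-1/333)) = 2 + (-91/141 - 2024/333) = 2 - 105229/15651 = -73927/15651 ≈ -4.7235)
f(-55, ((-2 - 1) + 1)²) + Z = (((-2 - 1) + 1)² - 55) - 73927/15651 = ((-3 + 1)² - 55) - 73927/15651 = ((-2)² - 55) - 73927/15651 = (4 - 55) - 73927/15651 = -51 - 73927/15651 = -872128/15651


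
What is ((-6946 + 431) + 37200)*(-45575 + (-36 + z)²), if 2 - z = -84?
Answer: -1321756375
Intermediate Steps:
z = 86 (z = 2 - 1*(-84) = 2 + 84 = 86)
((-6946 + 431) + 37200)*(-45575 + (-36 + z)²) = ((-6946 + 431) + 37200)*(-45575 + (-36 + 86)²) = (-6515 + 37200)*(-45575 + 50²) = 30685*(-45575 + 2500) = 30685*(-43075) = -1321756375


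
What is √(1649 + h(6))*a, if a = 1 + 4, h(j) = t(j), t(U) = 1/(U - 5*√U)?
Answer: 5*√(-9895 + 8245*√6)/√(-6 + 5*√6) ≈ 203.03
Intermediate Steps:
h(j) = 1/(j - 5*√j)
a = 5
√(1649 + h(6))*a = √(1649 + 1/(6 - 5*√6))*5 = 5*√(1649 + 1/(6 - 5*√6))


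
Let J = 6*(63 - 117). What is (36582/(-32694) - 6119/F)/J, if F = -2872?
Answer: -15831847/5070447072 ≈ -0.0031224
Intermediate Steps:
J = -324 (J = 6*(-54) = -324)
(36582/(-32694) - 6119/F)/J = (36582/(-32694) - 6119/(-2872))/(-324) = (36582*(-1/32694) - 6119*(-1/2872))*(-1/324) = (-6097/5449 + 6119/2872)*(-1/324) = (15831847/15649528)*(-1/324) = -15831847/5070447072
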